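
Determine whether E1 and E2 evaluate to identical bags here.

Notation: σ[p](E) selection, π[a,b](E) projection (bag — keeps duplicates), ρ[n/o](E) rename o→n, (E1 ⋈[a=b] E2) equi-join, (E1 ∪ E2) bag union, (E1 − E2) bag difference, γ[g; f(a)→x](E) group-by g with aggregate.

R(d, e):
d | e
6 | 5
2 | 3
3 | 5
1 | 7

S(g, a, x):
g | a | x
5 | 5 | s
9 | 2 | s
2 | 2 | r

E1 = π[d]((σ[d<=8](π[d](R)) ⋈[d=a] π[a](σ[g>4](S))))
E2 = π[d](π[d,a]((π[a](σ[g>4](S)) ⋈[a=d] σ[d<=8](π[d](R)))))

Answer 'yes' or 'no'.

E1 subexpression sizes:
  R → 4
  π[d](R) → 4
  σ[d<=8](π[d](R)) → 4
  S → 3
  σ[g>4](S) → 2
  π[a](σ[g>4](S)) → 2
  (σ[d<=8](π[d](R)) ⋈[d=a] π[a](σ[g>4](S))) → 1
  π[d]((σ[d<=8](π[d](R)) ⋈[d=a] π[a](σ[g>4](S)))) → 1
E2 subexpression sizes:
  S → 3
  σ[g>4](S) → 2
  π[a](σ[g>4](S)) → 2
  R → 4
  π[d](R) → 4
  σ[d<=8](π[d](R)) → 4
  (π[a](σ[g>4](S)) ⋈[a=d] σ[d<=8](π[d](R))) → 1
  π[d,a]((π[a](σ[g>4](S)) ⋈[a=d] σ[d<=8](π[d](R)))) → 1
  π[d](π[d,a]((π[a](σ[g>4](S)) ⋈[a=d] σ[d<=8](π[d](R))))) → 1

E1 and E2 produce the same multiset:
d
2

yes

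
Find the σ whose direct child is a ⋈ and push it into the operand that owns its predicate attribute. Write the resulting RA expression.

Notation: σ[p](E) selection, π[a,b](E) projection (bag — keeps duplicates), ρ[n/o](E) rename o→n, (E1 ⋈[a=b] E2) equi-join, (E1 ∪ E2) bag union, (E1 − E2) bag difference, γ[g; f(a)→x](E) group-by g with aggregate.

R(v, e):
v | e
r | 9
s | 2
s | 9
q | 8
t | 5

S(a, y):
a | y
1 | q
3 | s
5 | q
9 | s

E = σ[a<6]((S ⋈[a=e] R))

σ filters on a, owned by the left side.
E' = (σ[a<6](S) ⋈[a=e] R)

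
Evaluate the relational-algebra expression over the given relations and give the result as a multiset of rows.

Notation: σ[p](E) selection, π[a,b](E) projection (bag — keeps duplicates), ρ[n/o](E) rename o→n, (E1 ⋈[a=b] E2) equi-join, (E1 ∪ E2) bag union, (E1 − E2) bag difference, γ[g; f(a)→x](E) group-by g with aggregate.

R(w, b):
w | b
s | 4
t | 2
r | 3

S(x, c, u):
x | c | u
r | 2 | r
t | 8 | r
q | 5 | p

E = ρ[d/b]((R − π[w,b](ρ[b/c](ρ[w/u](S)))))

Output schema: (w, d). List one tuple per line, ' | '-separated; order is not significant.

Stepwise |·|:
  R → 3
  S → 3
  ρ[w/u](S) → 3
  ρ[b/c](ρ[w/u](S)) → 3
  π[w,b](ρ[b/c](ρ[w/u](S))) → 3
  (R − π[w,b](ρ[b/c](ρ[w/u](S)))) → 3
  ρ[d/b]((R − π[w,b](ρ[b/c](ρ[w/u](S))))) → 3

== RESULT ==
w | d
r | 3
s | 4
t | 2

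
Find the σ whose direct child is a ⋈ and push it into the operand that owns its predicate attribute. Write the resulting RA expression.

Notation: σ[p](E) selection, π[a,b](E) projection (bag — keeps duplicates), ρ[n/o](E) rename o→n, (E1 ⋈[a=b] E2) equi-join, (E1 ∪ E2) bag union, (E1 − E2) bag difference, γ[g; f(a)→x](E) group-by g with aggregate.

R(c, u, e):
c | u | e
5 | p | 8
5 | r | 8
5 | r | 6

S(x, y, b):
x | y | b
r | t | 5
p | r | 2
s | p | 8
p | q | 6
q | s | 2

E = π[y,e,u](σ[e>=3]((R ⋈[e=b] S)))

σ filters on e, owned by the left side.
E' = π[y,e,u]((σ[e>=3](R) ⋈[e=b] S))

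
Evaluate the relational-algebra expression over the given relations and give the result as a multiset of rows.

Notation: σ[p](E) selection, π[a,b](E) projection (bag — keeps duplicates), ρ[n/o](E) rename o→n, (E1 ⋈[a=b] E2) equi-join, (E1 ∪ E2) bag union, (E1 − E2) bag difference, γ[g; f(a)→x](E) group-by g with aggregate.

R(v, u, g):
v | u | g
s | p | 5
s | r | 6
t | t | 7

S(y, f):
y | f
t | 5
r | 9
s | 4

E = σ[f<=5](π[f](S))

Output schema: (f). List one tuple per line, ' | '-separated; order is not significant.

Row counts bottom-up:
  S → 3
  π[f](S) → 3
  σ[f<=5](π[f](S)) → 2

== RESULT ==
f
4
5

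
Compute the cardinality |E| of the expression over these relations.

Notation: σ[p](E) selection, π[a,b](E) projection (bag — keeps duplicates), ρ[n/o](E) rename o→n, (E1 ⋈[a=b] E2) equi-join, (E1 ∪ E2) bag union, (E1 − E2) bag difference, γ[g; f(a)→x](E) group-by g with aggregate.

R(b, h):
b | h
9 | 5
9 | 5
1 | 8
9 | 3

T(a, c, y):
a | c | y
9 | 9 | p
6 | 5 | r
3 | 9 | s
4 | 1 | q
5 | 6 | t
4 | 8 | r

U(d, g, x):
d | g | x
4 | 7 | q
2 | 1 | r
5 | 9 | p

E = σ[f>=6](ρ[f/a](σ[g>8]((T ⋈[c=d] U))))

Per-node cardinality:
  T → 6
  U → 3
  (T ⋈[c=d] U) → 1
  σ[g>8]((T ⋈[c=d] U)) → 1
  ρ[f/a](σ[g>8]((T ⋈[c=d] U))) → 1
  σ[f>=6](ρ[f/a](σ[g>8]((T ⋈[c=d] U)))) → 1

|E| = 1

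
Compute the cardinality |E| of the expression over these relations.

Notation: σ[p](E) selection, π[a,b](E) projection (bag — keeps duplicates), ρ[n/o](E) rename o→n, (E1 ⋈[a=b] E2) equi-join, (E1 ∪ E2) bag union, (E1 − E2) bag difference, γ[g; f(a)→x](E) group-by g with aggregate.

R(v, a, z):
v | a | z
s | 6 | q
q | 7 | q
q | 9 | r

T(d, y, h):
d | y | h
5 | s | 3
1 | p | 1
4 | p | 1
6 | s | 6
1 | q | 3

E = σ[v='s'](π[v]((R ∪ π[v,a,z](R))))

Per-node cardinality:
  R → 3
  R → 3
  π[v,a,z](R) → 3
  (R ∪ π[v,a,z](R)) → 6
  π[v]((R ∪ π[v,a,z](R))) → 6
  σ[v='s'](π[v]((R ∪ π[v,a,z](R)))) → 2

|E| = 2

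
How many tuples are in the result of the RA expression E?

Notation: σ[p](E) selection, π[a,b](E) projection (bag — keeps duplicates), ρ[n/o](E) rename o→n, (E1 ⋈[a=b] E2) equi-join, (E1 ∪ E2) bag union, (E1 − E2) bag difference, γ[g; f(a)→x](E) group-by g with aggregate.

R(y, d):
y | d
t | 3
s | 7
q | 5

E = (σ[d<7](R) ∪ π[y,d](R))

Subexpression sizes:
  R → 3
  σ[d<7](R) → 2
  R → 3
  π[y,d](R) → 3
  (σ[d<7](R) ∪ π[y,d](R)) → 5

|E| = 5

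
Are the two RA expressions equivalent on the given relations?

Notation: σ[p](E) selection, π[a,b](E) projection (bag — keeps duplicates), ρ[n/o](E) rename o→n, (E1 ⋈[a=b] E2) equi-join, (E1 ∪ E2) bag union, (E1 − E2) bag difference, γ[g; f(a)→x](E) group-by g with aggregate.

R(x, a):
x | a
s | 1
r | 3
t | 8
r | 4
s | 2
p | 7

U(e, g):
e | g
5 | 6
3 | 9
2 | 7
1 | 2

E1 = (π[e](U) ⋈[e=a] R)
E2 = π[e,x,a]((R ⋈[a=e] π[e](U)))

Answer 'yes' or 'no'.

E1 subexpression sizes:
  U → 4
  π[e](U) → 4
  R → 6
  (π[e](U) ⋈[e=a] R) → 3
E2 subexpression sizes:
  R → 6
  U → 4
  π[e](U) → 4
  (R ⋈[a=e] π[e](U)) → 3
  π[e,x,a]((R ⋈[a=e] π[e](U))) → 3

E1 and E2 produce the same multiset:
e | x | a
1 | s | 1
2 | s | 2
3 | r | 3

yes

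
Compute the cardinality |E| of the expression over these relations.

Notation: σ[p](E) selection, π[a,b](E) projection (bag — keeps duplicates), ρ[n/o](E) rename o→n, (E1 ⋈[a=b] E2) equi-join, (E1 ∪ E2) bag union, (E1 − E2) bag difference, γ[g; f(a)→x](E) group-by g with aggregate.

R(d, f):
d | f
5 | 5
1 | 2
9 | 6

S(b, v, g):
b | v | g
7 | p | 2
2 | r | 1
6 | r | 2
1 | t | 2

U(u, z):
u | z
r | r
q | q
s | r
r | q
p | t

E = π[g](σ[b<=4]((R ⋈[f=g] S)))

Row counts bottom-up:
  R → 3
  S → 4
  (R ⋈[f=g] S) → 3
  σ[b<=4]((R ⋈[f=g] S)) → 1
  π[g](σ[b<=4]((R ⋈[f=g] S))) → 1

|E| = 1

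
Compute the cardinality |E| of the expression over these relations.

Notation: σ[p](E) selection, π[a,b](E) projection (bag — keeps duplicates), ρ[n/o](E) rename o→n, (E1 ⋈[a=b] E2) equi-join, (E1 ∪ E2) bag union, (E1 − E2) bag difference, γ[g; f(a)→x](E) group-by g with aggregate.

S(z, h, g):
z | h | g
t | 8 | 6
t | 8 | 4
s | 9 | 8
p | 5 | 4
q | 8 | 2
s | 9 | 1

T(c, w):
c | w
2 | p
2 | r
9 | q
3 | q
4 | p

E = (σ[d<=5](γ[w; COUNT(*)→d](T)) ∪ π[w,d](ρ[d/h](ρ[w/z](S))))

Subexpression sizes:
  T → 5
  γ[w; COUNT(*)→d](T) → 3
  σ[d<=5](γ[w; COUNT(*)→d](T)) → 3
  S → 6
  ρ[w/z](S) → 6
  ρ[d/h](ρ[w/z](S)) → 6
  π[w,d](ρ[d/h](ρ[w/z](S))) → 6
  (σ[d<=5](γ[w; COUNT(*)→d](T)) ∪ π[w,d](ρ[d/h](ρ[w/z](S)))) → 9

|E| = 9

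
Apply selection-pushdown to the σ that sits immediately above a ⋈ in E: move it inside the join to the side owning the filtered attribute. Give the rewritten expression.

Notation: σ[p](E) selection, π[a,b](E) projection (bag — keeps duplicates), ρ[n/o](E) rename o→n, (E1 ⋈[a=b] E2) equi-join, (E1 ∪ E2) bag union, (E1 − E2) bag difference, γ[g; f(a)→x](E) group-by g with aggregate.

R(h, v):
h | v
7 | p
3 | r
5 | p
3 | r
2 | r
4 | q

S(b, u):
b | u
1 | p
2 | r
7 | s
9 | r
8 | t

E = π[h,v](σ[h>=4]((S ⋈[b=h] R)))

σ filters on h, owned by the right side.
E' = π[h,v]((S ⋈[b=h] σ[h>=4](R)))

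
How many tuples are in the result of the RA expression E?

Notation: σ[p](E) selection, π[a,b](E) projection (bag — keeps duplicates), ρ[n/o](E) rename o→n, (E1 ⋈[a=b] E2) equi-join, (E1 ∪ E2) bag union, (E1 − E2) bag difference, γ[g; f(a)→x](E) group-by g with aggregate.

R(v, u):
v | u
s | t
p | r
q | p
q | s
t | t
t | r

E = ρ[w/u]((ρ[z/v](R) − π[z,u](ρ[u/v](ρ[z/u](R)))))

Row counts bottom-up:
  R → 6
  ρ[z/v](R) → 6
  R → 6
  ρ[z/u](R) → 6
  ρ[u/v](ρ[z/u](R)) → 6
  π[z,u](ρ[u/v](ρ[z/u](R))) → 6
  (ρ[z/v](R) − π[z,u](ρ[u/v](ρ[z/u](R)))) → 5
  ρ[w/u]((ρ[z/v](R) − π[z,u](ρ[u/v](ρ[z/u](R))))) → 5

|E| = 5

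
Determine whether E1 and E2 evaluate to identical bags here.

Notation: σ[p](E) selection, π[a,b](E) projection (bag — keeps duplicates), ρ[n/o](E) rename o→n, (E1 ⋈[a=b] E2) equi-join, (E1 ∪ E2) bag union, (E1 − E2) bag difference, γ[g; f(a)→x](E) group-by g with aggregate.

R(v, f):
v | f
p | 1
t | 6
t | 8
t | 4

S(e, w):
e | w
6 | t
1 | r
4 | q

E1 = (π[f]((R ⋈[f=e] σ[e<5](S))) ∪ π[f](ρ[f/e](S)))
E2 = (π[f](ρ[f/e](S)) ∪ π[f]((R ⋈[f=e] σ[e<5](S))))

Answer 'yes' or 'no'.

E1 per-node cardinality:
  R → 4
  S → 3
  σ[e<5](S) → 2
  (R ⋈[f=e] σ[e<5](S)) → 2
  π[f]((R ⋈[f=e] σ[e<5](S))) → 2
  S → 3
  ρ[f/e](S) → 3
  π[f](ρ[f/e](S)) → 3
  (π[f]((R ⋈[f=e] σ[e<5](S))) ∪ π[f](ρ[f/e](S))) → 5
E2 per-node cardinality:
  S → 3
  ρ[f/e](S) → 3
  π[f](ρ[f/e](S)) → 3
  R → 4
  S → 3
  σ[e<5](S) → 2
  (R ⋈[f=e] σ[e<5](S)) → 2
  π[f]((R ⋈[f=e] σ[e<5](S))) → 2
  (π[f](ρ[f/e](S)) ∪ π[f]((R ⋈[f=e] σ[e<5](S)))) → 5

E1 and E2 produce the same multiset:
f
1
1
4
4
6

yes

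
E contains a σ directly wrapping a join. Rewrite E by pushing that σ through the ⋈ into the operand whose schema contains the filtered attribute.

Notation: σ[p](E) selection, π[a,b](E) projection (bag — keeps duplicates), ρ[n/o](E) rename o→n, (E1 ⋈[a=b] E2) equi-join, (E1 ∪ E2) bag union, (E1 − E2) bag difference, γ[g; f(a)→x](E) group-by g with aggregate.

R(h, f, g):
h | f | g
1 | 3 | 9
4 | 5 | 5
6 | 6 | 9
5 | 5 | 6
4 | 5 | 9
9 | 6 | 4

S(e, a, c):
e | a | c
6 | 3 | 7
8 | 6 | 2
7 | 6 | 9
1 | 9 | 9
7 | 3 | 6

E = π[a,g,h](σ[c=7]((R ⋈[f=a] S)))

σ filters on c, owned by the right side.
E' = π[a,g,h]((R ⋈[f=a] σ[c=7](S)))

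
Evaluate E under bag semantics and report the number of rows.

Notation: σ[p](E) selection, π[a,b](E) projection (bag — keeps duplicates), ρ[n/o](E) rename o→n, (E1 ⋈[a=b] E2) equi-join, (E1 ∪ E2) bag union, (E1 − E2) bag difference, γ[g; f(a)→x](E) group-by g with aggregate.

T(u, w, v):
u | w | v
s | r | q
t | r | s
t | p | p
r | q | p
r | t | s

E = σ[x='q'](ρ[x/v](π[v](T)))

Per-node cardinality:
  T → 5
  π[v](T) → 5
  ρ[x/v](π[v](T)) → 5
  σ[x='q'](ρ[x/v](π[v](T))) → 1

|E| = 1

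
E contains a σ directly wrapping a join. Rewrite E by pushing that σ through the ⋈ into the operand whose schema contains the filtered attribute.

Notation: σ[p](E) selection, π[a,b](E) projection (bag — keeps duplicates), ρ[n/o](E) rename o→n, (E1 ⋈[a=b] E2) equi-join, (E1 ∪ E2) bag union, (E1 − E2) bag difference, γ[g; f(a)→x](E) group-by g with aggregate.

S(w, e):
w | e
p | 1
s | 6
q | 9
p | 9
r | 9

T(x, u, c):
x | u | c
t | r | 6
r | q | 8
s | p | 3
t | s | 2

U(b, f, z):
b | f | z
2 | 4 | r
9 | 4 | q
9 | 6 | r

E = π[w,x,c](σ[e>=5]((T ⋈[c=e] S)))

σ filters on e, owned by the right side.
E' = π[w,x,c]((T ⋈[c=e] σ[e>=5](S)))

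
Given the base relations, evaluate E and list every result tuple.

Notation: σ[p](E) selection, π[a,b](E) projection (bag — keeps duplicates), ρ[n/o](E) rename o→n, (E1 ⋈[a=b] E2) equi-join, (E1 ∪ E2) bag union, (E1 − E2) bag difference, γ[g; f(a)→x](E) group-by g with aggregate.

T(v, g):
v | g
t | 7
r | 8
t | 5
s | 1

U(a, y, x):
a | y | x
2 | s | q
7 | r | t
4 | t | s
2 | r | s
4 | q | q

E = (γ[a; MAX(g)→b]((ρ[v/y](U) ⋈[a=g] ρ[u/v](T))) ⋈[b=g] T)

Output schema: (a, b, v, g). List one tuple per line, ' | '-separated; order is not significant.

Subexpression sizes:
  U → 5
  ρ[v/y](U) → 5
  T → 4
  ρ[u/v](T) → 4
  (ρ[v/y](U) ⋈[a=g] ρ[u/v](T)) → 1
  γ[a; MAX(g)→b]((ρ[v/y](U) ⋈[a=g] ρ[u/v](T))) → 1
  T → 4
  (γ[a; MAX(g)→b]((ρ[v/y](U) ⋈[a=g] ρ[u/v](T))) ⋈[b=g] T) → 1

== RESULT ==
a | b | v | g
7 | 7 | t | 7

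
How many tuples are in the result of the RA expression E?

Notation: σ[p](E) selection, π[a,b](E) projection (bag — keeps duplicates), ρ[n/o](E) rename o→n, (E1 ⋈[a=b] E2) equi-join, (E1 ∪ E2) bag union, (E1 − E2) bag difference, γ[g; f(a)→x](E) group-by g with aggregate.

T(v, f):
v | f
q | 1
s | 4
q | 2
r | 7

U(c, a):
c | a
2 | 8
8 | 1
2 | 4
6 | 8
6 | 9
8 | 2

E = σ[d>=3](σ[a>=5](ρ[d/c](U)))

Subexpression sizes:
  U → 6
  ρ[d/c](U) → 6
  σ[a>=5](ρ[d/c](U)) → 3
  σ[d>=3](σ[a>=5](ρ[d/c](U))) → 2

|E| = 2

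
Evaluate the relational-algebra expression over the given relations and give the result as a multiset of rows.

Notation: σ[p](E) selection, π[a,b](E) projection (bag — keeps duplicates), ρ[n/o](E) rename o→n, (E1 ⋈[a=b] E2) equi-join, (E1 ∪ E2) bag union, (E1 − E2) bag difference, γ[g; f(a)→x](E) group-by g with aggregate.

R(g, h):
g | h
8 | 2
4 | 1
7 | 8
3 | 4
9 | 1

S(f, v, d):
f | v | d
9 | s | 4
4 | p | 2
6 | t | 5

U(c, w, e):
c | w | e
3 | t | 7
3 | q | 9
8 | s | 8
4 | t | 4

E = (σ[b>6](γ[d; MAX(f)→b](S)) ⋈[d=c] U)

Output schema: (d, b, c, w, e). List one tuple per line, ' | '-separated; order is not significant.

Subexpression sizes:
  S → 3
  γ[d; MAX(f)→b](S) → 3
  σ[b>6](γ[d; MAX(f)→b](S)) → 1
  U → 4
  (σ[b>6](γ[d; MAX(f)→b](S)) ⋈[d=c] U) → 1

== RESULT ==
d | b | c | w | e
4 | 9 | 4 | t | 4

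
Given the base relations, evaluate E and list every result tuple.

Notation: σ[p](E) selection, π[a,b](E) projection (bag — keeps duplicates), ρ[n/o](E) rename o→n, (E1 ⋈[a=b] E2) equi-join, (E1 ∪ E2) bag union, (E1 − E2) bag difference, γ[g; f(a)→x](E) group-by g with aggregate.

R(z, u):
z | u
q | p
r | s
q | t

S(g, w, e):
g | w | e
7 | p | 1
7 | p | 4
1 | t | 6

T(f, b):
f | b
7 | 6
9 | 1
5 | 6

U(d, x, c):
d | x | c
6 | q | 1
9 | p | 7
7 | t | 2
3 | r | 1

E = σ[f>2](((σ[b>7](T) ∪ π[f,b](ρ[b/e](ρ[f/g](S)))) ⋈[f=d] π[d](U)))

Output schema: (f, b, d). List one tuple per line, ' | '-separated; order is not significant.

Row counts bottom-up:
  T → 3
  σ[b>7](T) → 0
  S → 3
  ρ[f/g](S) → 3
  ρ[b/e](ρ[f/g](S)) → 3
  π[f,b](ρ[b/e](ρ[f/g](S))) → 3
  (σ[b>7](T) ∪ π[f,b](ρ[b/e](ρ[f/g](S)))) → 3
  U → 4
  π[d](U) → 4
  ((σ[b>7](T) ∪ π[f,b](ρ[b/e](ρ[f/g](S)))) ⋈[f=d] π[d](U)) → 2
  σ[f>2](((σ[b>7](T) ∪ π[f,b](ρ[b/e](ρ[f/g](S)))) ⋈[f=d] π[d](U))) → 2

== RESULT ==
f | b | d
7 | 1 | 7
7 | 4 | 7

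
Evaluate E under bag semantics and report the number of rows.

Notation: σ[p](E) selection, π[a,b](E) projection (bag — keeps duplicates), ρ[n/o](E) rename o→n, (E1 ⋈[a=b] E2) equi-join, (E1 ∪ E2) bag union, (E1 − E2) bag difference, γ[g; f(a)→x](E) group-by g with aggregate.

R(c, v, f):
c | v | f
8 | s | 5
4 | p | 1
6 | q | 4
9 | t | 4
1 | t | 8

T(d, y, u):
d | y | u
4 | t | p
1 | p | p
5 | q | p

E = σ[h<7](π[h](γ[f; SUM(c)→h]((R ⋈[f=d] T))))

Row counts bottom-up:
  R → 5
  T → 3
  (R ⋈[f=d] T) → 4
  γ[f; SUM(c)→h]((R ⋈[f=d] T)) → 3
  π[h](γ[f; SUM(c)→h]((R ⋈[f=d] T))) → 3
  σ[h<7](π[h](γ[f; SUM(c)→h]((R ⋈[f=d] T)))) → 1

|E| = 1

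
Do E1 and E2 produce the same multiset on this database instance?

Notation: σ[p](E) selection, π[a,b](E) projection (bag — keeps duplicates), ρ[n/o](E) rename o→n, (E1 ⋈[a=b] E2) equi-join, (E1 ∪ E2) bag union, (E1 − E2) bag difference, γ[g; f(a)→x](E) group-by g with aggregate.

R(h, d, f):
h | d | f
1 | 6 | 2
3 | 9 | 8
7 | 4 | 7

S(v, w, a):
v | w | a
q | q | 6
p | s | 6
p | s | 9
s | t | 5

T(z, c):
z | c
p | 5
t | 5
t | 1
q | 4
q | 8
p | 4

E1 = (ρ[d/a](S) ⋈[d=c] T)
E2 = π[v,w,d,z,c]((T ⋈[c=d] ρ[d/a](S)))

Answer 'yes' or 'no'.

E1 stepwise |·|:
  S → 4
  ρ[d/a](S) → 4
  T → 6
  (ρ[d/a](S) ⋈[d=c] T) → 2
E2 stepwise |·|:
  T → 6
  S → 4
  ρ[d/a](S) → 4
  (T ⋈[c=d] ρ[d/a](S)) → 2
  π[v,w,d,z,c]((T ⋈[c=d] ρ[d/a](S))) → 2

E1 and E2 produce the same multiset:
v | w | d | z | c
s | t | 5 | p | 5
s | t | 5 | t | 5

yes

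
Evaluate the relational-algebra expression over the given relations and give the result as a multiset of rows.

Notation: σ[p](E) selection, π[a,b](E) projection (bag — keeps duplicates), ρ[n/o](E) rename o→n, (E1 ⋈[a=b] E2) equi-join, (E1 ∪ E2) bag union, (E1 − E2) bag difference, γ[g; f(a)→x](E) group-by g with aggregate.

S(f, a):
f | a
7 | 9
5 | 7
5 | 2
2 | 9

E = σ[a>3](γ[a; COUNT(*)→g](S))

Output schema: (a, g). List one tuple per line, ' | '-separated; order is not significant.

Stepwise |·|:
  S → 4
  γ[a; COUNT(*)→g](S) → 3
  σ[a>3](γ[a; COUNT(*)→g](S)) → 2

== RESULT ==
a | g
7 | 1
9 | 2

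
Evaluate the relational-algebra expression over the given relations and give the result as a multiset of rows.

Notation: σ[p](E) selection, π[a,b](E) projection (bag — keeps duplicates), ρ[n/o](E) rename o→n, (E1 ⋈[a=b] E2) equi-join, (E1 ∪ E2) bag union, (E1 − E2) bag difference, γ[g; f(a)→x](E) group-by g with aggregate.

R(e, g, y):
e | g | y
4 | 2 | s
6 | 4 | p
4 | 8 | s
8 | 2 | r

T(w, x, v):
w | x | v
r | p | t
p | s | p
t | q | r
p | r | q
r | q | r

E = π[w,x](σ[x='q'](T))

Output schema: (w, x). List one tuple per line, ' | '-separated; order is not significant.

Row counts bottom-up:
  T → 5
  σ[x='q'](T) → 2
  π[w,x](σ[x='q'](T)) → 2

== RESULT ==
w | x
r | q
t | q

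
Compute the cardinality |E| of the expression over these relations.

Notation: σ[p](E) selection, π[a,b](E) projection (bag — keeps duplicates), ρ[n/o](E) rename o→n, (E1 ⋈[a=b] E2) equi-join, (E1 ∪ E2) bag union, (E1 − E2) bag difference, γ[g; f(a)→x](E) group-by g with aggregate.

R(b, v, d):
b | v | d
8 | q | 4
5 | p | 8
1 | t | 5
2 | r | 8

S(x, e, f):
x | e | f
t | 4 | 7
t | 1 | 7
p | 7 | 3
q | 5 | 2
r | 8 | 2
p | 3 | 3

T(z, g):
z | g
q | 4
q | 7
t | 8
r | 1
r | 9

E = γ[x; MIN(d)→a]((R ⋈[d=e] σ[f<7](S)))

Subexpression sizes:
  R → 4
  S → 6
  σ[f<7](S) → 4
  (R ⋈[d=e] σ[f<7](S)) → 3
  γ[x; MIN(d)→a]((R ⋈[d=e] σ[f<7](S))) → 2

|E| = 2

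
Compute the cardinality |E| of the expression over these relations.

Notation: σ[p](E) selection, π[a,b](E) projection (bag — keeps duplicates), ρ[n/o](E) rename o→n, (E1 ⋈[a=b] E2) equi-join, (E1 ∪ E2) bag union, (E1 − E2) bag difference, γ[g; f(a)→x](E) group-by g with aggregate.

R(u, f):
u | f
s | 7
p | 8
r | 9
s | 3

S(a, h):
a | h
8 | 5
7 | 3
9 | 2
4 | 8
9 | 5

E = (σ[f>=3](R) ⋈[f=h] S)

Stepwise |·|:
  R → 4
  σ[f>=3](R) → 4
  S → 5
  (σ[f>=3](R) ⋈[f=h] S) → 2

|E| = 2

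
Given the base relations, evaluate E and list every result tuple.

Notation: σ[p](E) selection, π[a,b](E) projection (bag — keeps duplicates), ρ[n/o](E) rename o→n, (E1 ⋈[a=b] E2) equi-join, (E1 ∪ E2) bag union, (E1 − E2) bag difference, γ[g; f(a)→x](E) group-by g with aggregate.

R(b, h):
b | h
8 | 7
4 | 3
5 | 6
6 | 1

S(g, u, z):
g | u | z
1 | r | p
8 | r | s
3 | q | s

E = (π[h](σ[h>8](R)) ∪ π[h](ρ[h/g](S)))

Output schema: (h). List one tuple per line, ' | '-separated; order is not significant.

Stepwise |·|:
  R → 4
  σ[h>8](R) → 0
  π[h](σ[h>8](R)) → 0
  S → 3
  ρ[h/g](S) → 3
  π[h](ρ[h/g](S)) → 3
  (π[h](σ[h>8](R)) ∪ π[h](ρ[h/g](S))) → 3

== RESULT ==
h
1
3
8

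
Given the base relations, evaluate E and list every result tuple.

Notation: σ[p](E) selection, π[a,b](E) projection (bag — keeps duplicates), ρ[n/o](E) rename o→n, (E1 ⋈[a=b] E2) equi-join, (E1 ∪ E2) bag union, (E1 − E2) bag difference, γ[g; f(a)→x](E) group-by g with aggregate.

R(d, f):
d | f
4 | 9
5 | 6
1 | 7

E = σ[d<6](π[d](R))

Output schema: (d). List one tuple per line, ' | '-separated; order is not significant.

Subexpression sizes:
  R → 3
  π[d](R) → 3
  σ[d<6](π[d](R)) → 3

== RESULT ==
d
1
4
5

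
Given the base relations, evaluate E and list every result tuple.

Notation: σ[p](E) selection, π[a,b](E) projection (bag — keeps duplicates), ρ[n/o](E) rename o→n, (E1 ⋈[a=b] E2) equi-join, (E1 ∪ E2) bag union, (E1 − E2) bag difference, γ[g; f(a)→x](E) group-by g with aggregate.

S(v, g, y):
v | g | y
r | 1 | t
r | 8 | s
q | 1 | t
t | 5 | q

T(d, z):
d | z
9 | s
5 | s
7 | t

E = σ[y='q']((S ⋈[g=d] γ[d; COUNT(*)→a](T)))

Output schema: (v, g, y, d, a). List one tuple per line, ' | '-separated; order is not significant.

Row counts bottom-up:
  S → 4
  T → 3
  γ[d; COUNT(*)→a](T) → 3
  (S ⋈[g=d] γ[d; COUNT(*)→a](T)) → 1
  σ[y='q']((S ⋈[g=d] γ[d; COUNT(*)→a](T))) → 1

== RESULT ==
v | g | y | d | a
t | 5 | q | 5 | 1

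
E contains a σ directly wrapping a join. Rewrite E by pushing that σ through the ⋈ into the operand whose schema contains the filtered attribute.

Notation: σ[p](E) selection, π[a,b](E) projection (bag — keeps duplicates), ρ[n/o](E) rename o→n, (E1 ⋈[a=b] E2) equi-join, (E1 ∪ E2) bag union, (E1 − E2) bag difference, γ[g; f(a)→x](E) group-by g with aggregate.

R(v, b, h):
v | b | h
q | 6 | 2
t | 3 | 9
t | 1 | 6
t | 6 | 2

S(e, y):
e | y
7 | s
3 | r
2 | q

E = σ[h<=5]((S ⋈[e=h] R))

σ filters on h, owned by the right side.
E' = (S ⋈[e=h] σ[h<=5](R))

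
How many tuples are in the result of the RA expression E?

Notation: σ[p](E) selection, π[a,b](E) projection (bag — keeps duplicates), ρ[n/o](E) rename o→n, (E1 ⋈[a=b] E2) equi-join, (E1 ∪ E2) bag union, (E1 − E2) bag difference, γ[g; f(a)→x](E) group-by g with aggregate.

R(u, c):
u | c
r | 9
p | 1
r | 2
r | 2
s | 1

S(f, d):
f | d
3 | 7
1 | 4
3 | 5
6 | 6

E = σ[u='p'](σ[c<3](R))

Per-node cardinality:
  R → 5
  σ[c<3](R) → 4
  σ[u='p'](σ[c<3](R)) → 1

|E| = 1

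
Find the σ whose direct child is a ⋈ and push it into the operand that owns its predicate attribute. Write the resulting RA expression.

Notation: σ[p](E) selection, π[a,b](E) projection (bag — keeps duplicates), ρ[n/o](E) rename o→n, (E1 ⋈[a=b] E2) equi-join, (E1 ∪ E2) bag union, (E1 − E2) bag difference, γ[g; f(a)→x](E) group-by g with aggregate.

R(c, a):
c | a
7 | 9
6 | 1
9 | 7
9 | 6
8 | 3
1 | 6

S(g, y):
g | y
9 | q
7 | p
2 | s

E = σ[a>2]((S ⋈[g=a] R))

σ filters on a, owned by the right side.
E' = (S ⋈[g=a] σ[a>2](R))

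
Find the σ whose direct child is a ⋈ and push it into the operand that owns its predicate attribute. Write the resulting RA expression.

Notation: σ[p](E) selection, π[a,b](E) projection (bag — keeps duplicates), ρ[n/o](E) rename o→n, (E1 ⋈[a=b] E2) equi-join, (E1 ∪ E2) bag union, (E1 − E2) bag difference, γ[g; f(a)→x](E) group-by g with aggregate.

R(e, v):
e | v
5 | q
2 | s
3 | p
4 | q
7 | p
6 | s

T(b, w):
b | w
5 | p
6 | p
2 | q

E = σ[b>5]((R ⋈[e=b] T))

σ filters on b, owned by the right side.
E' = (R ⋈[e=b] σ[b>5](T))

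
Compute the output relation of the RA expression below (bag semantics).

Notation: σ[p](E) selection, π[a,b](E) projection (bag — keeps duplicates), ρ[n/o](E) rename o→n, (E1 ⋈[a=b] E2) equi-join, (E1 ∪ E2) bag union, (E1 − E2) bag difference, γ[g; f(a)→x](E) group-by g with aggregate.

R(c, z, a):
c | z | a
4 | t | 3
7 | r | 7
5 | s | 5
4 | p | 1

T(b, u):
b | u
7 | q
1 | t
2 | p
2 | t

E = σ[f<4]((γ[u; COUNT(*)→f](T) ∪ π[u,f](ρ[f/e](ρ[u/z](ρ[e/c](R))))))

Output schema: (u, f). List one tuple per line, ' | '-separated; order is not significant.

Stepwise |·|:
  T → 4
  γ[u; COUNT(*)→f](T) → 3
  R → 4
  ρ[e/c](R) → 4
  ρ[u/z](ρ[e/c](R)) → 4
  ρ[f/e](ρ[u/z](ρ[e/c](R))) → 4
  π[u,f](ρ[f/e](ρ[u/z](ρ[e/c](R)))) → 4
  (γ[u; COUNT(*)→f](T) ∪ π[u,f](ρ[f/e](ρ[u/z](ρ[e/c](R))))) → 7
  σ[f<4]((γ[u; COUNT(*)→f](T) ∪ π[u,f](ρ[f/e](ρ[u/z](ρ[e/c](R)))))) → 3

== RESULT ==
u | f
p | 1
q | 1
t | 2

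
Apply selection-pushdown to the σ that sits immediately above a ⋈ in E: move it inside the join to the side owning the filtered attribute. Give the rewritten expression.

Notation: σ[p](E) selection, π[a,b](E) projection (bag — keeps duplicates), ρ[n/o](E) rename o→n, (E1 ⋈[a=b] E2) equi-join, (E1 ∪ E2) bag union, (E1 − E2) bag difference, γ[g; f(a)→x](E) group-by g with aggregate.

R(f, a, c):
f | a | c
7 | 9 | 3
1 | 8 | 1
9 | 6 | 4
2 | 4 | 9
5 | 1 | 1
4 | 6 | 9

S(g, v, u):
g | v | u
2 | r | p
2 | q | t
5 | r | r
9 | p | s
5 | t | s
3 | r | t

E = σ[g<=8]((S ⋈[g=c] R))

σ filters on g, owned by the left side.
E' = (σ[g<=8](S) ⋈[g=c] R)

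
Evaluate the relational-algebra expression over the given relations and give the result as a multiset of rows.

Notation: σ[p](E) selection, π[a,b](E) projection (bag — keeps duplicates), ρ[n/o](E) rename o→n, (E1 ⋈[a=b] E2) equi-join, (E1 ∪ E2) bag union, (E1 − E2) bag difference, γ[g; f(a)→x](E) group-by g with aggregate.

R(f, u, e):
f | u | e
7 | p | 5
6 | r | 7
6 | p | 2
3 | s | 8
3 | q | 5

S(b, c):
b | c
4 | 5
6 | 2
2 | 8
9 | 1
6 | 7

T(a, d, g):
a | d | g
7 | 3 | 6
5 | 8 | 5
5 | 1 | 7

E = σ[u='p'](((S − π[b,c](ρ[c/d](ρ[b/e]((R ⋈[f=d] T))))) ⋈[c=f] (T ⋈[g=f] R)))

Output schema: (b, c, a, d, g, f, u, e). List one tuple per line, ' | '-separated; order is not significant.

Subexpression sizes:
  S → 5
  R → 5
  T → 3
  (R ⋈[f=d] T) → 2
  ρ[b/e]((R ⋈[f=d] T)) → 2
  ρ[c/d](ρ[b/e]((R ⋈[f=d] T))) → 2
  π[b,c](ρ[c/d](ρ[b/e]((R ⋈[f=d] T)))) → 2
  (S − π[b,c](ρ[c/d](ρ[b/e]((R ⋈[f=d] T))))) → 5
  T → 3
  R → 5
  (T ⋈[g=f] R) → 3
  ((S − π[b,c](ρ[c/d](ρ[b/e]((R ⋈[f=d] T))))) ⋈[c=f] (T ⋈[g=f] R)) → 1
  σ[u='p'](((S − π[b,c](ρ[c/d](ρ[b/e]((R ⋈[f=d] T))))) ⋈[c=f] (T ⋈[g=f] R))) → 1

== RESULT ==
b | c | a | d | g | f | u | e
6 | 7 | 5 | 1 | 7 | 7 | p | 5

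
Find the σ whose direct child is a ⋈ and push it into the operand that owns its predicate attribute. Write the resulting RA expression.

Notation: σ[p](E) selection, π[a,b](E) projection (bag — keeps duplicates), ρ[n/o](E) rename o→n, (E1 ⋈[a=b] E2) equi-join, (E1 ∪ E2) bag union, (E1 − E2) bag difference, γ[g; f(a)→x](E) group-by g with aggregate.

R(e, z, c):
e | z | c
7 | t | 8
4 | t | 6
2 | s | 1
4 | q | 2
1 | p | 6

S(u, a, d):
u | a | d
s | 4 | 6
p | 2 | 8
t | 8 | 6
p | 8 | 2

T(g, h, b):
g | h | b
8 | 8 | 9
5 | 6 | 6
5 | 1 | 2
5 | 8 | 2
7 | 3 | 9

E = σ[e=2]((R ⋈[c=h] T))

σ filters on e, owned by the left side.
E' = (σ[e=2](R) ⋈[c=h] T)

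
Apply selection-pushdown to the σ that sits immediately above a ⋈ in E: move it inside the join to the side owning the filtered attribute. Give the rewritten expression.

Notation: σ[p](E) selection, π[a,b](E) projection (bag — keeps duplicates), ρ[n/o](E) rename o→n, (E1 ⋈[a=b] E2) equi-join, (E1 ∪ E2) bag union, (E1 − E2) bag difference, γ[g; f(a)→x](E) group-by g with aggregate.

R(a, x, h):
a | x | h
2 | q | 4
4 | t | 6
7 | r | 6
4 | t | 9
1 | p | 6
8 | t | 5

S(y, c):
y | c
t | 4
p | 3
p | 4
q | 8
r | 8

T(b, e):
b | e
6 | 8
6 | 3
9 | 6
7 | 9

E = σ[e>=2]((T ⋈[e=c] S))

σ filters on e, owned by the left side.
E' = (σ[e>=2](T) ⋈[e=c] S)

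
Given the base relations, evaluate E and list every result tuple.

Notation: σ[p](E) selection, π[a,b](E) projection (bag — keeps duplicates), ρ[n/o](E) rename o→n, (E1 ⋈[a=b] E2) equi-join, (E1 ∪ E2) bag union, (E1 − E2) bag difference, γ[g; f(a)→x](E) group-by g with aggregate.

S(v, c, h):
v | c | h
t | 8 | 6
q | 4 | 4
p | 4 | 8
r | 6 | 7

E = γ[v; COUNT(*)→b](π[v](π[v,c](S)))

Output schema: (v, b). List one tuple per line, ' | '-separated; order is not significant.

Per-node cardinality:
  S → 4
  π[v,c](S) → 4
  π[v](π[v,c](S)) → 4
  γ[v; COUNT(*)→b](π[v](π[v,c](S))) → 4

== RESULT ==
v | b
p | 1
q | 1
r | 1
t | 1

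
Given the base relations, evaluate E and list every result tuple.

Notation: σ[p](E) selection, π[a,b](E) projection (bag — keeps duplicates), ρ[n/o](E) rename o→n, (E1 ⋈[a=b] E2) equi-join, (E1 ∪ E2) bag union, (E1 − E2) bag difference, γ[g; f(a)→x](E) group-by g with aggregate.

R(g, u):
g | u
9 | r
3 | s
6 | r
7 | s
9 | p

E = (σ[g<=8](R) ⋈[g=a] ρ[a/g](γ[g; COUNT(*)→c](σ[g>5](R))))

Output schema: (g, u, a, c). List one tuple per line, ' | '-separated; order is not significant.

Subexpression sizes:
  R → 5
  σ[g<=8](R) → 3
  R → 5
  σ[g>5](R) → 4
  γ[g; COUNT(*)→c](σ[g>5](R)) → 3
  ρ[a/g](γ[g; COUNT(*)→c](σ[g>5](R))) → 3
  (σ[g<=8](R) ⋈[g=a] ρ[a/g](γ[g; COUNT(*)→c](σ[g>5](R)))) → 2

== RESULT ==
g | u | a | c
6 | r | 6 | 1
7 | s | 7 | 1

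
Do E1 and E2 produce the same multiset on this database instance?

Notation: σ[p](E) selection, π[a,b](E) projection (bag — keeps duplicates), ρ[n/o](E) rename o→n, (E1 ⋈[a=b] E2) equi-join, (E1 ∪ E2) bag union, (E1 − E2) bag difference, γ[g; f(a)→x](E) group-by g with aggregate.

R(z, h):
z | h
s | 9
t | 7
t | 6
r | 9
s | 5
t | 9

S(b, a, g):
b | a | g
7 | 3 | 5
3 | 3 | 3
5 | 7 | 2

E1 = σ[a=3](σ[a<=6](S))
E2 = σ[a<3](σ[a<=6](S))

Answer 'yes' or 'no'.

E1 subexpression sizes:
  S → 3
  σ[a<=6](S) → 2
  σ[a=3](σ[a<=6](S)) → 2
E2 subexpression sizes:
  S → 3
  σ[a<=6](S) → 2
  σ[a<3](σ[a<=6](S)) → 0

E1 result:
b | a | g
3 | 3 | 3
7 | 3 | 5
E2 result:
b | a | g
(0 rows)
Witness: (7, 3, 5) appears 1× in E1 but 0× in E2.

no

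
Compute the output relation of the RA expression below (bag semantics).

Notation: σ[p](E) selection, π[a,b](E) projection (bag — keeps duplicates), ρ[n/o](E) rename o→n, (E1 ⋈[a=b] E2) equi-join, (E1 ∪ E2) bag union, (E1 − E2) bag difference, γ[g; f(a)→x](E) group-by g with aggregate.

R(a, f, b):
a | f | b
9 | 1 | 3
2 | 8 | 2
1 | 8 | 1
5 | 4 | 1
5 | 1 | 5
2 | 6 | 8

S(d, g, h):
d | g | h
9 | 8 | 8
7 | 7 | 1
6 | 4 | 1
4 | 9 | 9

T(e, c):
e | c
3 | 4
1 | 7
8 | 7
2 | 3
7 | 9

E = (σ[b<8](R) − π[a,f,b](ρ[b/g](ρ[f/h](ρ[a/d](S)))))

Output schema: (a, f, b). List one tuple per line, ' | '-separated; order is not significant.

Per-node cardinality:
  R → 6
  σ[b<8](R) → 5
  S → 4
  ρ[a/d](S) → 4
  ρ[f/h](ρ[a/d](S)) → 4
  ρ[b/g](ρ[f/h](ρ[a/d](S))) → 4
  π[a,f,b](ρ[b/g](ρ[f/h](ρ[a/d](S)))) → 4
  (σ[b<8](R) − π[a,f,b](ρ[b/g](ρ[f/h](ρ[a/d](S))))) → 5

== RESULT ==
a | f | b
1 | 8 | 1
2 | 8 | 2
5 | 1 | 5
5 | 4 | 1
9 | 1 | 3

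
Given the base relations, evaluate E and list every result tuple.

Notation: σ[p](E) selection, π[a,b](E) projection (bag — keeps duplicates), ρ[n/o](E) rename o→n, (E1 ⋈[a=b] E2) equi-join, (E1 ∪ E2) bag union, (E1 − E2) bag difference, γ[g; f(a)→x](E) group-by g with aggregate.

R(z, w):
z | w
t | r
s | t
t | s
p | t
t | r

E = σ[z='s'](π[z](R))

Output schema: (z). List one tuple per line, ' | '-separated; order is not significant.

Stepwise |·|:
  R → 5
  π[z](R) → 5
  σ[z='s'](π[z](R)) → 1

== RESULT ==
z
s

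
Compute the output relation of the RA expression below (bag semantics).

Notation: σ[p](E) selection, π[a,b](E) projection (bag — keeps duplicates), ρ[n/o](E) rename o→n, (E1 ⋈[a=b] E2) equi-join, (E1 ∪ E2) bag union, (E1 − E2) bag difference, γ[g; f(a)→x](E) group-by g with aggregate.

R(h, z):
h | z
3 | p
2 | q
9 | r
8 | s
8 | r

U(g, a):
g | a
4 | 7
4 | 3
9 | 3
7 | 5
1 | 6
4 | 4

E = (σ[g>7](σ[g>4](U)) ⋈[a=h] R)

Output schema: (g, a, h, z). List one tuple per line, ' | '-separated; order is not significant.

Per-node cardinality:
  U → 6
  σ[g>4](U) → 2
  σ[g>7](σ[g>4](U)) → 1
  R → 5
  (σ[g>7](σ[g>4](U)) ⋈[a=h] R) → 1

== RESULT ==
g | a | h | z
9 | 3 | 3 | p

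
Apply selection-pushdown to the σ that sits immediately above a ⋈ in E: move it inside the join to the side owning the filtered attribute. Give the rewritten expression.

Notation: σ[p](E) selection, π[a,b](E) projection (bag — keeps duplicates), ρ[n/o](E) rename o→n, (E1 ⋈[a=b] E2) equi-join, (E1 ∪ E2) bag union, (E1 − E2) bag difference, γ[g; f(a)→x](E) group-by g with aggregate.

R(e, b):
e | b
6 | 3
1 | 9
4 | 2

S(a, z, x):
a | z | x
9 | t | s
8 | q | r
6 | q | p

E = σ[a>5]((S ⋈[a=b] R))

σ filters on a, owned by the left side.
E' = (σ[a>5](S) ⋈[a=b] R)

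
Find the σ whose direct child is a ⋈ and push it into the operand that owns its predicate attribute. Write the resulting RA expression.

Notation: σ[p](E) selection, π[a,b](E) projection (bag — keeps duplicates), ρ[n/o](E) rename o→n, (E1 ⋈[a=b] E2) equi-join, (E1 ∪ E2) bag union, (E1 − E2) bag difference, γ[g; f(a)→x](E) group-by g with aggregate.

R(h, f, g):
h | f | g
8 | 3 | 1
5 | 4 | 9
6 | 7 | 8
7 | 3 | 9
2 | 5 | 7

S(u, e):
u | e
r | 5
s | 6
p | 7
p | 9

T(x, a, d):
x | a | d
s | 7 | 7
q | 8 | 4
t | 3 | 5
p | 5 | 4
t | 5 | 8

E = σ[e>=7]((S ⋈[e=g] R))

σ filters on e, owned by the left side.
E' = (σ[e>=7](S) ⋈[e=g] R)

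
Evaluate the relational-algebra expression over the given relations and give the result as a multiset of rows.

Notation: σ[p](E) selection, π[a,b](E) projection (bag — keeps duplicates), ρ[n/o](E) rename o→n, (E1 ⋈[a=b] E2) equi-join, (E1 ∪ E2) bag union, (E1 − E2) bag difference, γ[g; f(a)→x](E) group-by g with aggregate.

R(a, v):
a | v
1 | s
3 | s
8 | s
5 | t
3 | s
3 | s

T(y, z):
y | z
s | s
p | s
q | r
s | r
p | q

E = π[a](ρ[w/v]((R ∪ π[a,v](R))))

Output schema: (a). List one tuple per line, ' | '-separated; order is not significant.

Per-node cardinality:
  R → 6
  R → 6
  π[a,v](R) → 6
  (R ∪ π[a,v](R)) → 12
  ρ[w/v]((R ∪ π[a,v](R))) → 12
  π[a](ρ[w/v]((R ∪ π[a,v](R)))) → 12

== RESULT ==
a
1
1
3
3
3
3
3
3
5
5
8
8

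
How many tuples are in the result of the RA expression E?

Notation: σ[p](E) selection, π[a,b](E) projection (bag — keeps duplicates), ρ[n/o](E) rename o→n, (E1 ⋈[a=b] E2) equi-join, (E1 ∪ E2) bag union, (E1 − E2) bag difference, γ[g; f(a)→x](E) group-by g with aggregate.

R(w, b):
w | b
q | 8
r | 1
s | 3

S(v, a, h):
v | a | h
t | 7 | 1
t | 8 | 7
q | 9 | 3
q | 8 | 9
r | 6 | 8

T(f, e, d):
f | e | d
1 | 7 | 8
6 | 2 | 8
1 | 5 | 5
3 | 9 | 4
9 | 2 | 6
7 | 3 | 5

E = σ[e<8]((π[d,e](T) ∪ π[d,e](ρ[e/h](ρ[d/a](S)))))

Row counts bottom-up:
  T → 6
  π[d,e](T) → 6
  S → 5
  ρ[d/a](S) → 5
  ρ[e/h](ρ[d/a](S)) → 5
  π[d,e](ρ[e/h](ρ[d/a](S))) → 5
  (π[d,e](T) ∪ π[d,e](ρ[e/h](ρ[d/a](S)))) → 11
  σ[e<8]((π[d,e](T) ∪ π[d,e](ρ[e/h](ρ[d/a](S))))) → 8

|E| = 8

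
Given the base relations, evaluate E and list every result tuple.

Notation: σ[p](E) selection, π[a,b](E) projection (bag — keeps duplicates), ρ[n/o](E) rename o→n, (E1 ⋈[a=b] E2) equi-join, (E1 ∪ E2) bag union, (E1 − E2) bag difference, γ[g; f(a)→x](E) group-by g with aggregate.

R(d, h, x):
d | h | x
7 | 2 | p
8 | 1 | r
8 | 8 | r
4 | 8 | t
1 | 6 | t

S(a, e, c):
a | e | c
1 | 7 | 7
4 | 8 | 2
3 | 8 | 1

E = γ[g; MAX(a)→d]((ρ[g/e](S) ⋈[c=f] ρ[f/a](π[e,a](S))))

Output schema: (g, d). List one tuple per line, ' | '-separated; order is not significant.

Subexpression sizes:
  S → 3
  ρ[g/e](S) → 3
  S → 3
  π[e,a](S) → 3
  ρ[f/a](π[e,a](S)) → 3
  (ρ[g/e](S) ⋈[c=f] ρ[f/a](π[e,a](S))) → 1
  γ[g; MAX(a)→d]((ρ[g/e](S) ⋈[c=f] ρ[f/a](π[e,a](S)))) → 1

== RESULT ==
g | d
8 | 3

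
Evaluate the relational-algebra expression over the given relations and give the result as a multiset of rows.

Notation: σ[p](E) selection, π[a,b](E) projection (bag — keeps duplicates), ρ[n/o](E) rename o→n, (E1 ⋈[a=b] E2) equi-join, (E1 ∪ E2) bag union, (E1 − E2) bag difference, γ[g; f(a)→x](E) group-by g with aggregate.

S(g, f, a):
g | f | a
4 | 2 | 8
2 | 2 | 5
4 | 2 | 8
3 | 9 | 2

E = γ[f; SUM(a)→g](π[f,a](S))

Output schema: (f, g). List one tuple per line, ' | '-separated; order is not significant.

Per-node cardinality:
  S → 4
  π[f,a](S) → 4
  γ[f; SUM(a)→g](π[f,a](S)) → 2

== RESULT ==
f | g
2 | 21
9 | 2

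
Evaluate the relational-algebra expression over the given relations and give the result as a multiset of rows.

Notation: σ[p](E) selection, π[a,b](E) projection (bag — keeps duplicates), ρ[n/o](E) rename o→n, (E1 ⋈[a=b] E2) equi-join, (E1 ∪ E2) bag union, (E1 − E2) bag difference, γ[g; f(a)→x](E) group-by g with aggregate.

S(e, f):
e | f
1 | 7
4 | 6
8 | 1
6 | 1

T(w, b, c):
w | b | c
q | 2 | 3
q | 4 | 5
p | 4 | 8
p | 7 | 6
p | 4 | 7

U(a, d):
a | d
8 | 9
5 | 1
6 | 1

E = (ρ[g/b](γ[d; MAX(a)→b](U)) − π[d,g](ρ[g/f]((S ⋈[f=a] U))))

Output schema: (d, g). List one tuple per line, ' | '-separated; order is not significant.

Per-node cardinality:
  U → 3
  γ[d; MAX(a)→b](U) → 2
  ρ[g/b](γ[d; MAX(a)→b](U)) → 2
  S → 4
  U → 3
  (S ⋈[f=a] U) → 1
  ρ[g/f]((S ⋈[f=a] U)) → 1
  π[d,g](ρ[g/f]((S ⋈[f=a] U))) → 1
  (ρ[g/b](γ[d; MAX(a)→b](U)) − π[d,g](ρ[g/f]((S ⋈[f=a] U)))) → 1

== RESULT ==
d | g
9 | 8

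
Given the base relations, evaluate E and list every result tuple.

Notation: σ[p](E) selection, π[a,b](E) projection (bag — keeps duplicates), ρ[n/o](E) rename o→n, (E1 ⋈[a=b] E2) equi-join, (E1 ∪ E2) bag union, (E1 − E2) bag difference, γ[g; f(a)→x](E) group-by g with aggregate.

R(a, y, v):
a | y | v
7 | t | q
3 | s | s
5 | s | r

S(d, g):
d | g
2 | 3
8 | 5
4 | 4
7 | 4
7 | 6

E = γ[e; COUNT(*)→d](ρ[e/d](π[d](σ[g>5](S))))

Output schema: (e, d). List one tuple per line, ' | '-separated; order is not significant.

Per-node cardinality:
  S → 5
  σ[g>5](S) → 1
  π[d](σ[g>5](S)) → 1
  ρ[e/d](π[d](σ[g>5](S))) → 1
  γ[e; COUNT(*)→d](ρ[e/d](π[d](σ[g>5](S)))) → 1

== RESULT ==
e | d
7 | 1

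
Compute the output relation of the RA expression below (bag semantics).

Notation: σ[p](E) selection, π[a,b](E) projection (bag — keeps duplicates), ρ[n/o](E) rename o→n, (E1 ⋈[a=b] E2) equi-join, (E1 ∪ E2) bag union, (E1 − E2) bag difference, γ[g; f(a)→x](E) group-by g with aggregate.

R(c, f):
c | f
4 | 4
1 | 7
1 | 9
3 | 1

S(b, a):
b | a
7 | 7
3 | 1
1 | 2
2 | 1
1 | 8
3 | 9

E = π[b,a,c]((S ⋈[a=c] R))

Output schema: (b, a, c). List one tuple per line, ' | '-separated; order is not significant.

Stepwise |·|:
  S → 6
  R → 4
  (S ⋈[a=c] R) → 4
  π[b,a,c]((S ⋈[a=c] R)) → 4

== RESULT ==
b | a | c
2 | 1 | 1
2 | 1 | 1
3 | 1 | 1
3 | 1 | 1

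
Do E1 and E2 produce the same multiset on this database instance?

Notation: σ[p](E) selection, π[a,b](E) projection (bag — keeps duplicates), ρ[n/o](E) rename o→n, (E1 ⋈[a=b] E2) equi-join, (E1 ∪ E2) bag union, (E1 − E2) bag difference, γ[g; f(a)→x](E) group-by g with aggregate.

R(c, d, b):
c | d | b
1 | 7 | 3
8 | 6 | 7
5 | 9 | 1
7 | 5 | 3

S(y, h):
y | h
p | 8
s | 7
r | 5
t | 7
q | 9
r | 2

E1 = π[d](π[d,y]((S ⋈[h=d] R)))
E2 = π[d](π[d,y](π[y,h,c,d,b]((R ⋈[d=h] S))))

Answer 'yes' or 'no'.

E1 stepwise |·|:
  S → 6
  R → 4
  (S ⋈[h=d] R) → 4
  π[d,y]((S ⋈[h=d] R)) → 4
  π[d](π[d,y]((S ⋈[h=d] R))) → 4
E2 stepwise |·|:
  R → 4
  S → 6
  (R ⋈[d=h] S) → 4
  π[y,h,c,d,b]((R ⋈[d=h] S)) → 4
  π[d,y](π[y,h,c,d,b]((R ⋈[d=h] S))) → 4
  π[d](π[d,y](π[y,h,c,d,b]((R ⋈[d=h] S)))) → 4

E1 and E2 produce the same multiset:
d
5
7
7
9

yes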